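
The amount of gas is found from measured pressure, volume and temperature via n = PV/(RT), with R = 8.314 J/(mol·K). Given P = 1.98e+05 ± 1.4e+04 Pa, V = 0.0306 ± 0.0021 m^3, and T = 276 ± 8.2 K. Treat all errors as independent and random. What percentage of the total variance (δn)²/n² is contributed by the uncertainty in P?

(δn/n)² = (1·δP/P)² + (1·δV/V)² + (-1·δT/T)²
  P term: (1×0.0707)² = 0.00500
  V term: (1×0.0686)² = 0.00471
  T term: (-1×0.0297)² = 0.000883
Total = 0.0106. Share from P = 0.00500/0.0106 = 0.472.

47.2%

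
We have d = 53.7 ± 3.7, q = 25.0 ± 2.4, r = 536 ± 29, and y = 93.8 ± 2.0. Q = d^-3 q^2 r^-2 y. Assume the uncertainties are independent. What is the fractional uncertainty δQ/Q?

Q is a product of powers, so relative uncertainties combine in quadrature:
  (-3·δd/d)² = (-3×0.0689)² = 0.0427;  (2·δq/q)² = (2×0.0960)² = 0.0369;  (-2·δr/r)² = (-2×0.0541)² = 0.0117;  (1·δy/y)² = (1×0.0213)² = 0.000455
δQ/Q = √(0.0918) = 0.303

0.303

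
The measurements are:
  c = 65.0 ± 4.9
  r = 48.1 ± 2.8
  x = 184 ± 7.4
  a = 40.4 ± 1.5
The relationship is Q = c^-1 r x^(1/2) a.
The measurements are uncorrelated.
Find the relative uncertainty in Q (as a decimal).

0.104

Each factor contributes (exponent × relative error)² to (δQ/Q)²:
  (-1·δc/c)² = (-1×0.0754)² = 0.00568;  (1·δr/r)² = (1×0.0582)² = 0.00339;  (½·δx/x)² = (0.5×0.0402)² = 0.000404;  (1·δa/a)² = (1×0.0371)² = 0.00138
δQ/Q = √(0.0109) = 0.104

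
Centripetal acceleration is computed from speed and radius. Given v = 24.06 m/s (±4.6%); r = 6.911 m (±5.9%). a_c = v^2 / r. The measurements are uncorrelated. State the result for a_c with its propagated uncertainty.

Products/powers → add relative errors in quadrature, weighted by exponent:
  (2·δv/v)² = (2×0.0460)² = 0.00846;  (-1·δr/r)² = (-1×0.0590)² = 0.00348
δa_c/a_c = √(0.0119) = 0.109
a_c = 83.76 m/s^2, so δa_c = 0.109 × 83.76 = 9.15 m/s^2.

83.76 ± 9.15 m/s^2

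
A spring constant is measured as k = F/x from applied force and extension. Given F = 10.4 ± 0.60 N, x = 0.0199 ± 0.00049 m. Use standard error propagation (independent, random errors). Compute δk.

32.8 N/m

Relative error in a monomial: (δk/k)² = Σ (nᵢ · δxᵢ/xᵢ)².
  (1·δF/F)² = (1×0.0577)² = 0.00333;  (-1·δx/x)² = (-1×0.0246)² = 0.000606
δk/k = √(0.00393) = 0.0627
k = 523 N/m, so δk = 0.0627 × 523 = 32.8 N/m.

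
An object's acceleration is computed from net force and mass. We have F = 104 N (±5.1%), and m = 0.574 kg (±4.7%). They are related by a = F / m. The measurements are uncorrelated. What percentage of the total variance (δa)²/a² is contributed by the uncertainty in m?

45.9%

(δa/a)² = (1·δF/F)² + (-1·δm/m)²
  F term: (1×0.0510)² = 0.00260
  m term: (-1×0.0470)² = 0.00221
Total = 0.00481. Share from m = 0.00221/0.00481 = 0.459.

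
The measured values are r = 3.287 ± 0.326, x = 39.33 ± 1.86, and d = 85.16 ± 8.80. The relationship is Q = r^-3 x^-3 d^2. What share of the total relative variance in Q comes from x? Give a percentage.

13.3%

(δQ/Q)² = (-3·δr/r)² + (-3·δx/x)² + (2·δd/d)²
  r term: (-3×0.0992)² = 0.0885
  x term: (-3×0.0473)² = 0.0201
  d term: (2×0.103)² = 0.0427
Total = 0.151. Share from x = 0.0201/0.151 = 0.133.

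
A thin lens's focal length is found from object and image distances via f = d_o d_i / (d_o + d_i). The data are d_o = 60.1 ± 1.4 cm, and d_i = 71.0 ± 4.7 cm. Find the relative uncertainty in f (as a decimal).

∂f/∂d_o = (d_i/(d_o+d_i))² = 0.293;  ∂f/∂d_i = (d_o/(d_o+d_i))² = 0.210
δf = √((∂f/∂d_o · δd_o)² + (∂f/∂d_i · δd_i)²) = √(0.169 + 0.976) = 1.07 cm
f = 32.5 cm, so δf/f = 1.07/32.5 = 0.0329.

0.0329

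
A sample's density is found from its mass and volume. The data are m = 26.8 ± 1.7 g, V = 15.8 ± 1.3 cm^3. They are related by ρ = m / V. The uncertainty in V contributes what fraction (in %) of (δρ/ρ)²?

(δρ/ρ)² = (1·δm/m)² + (-1·δV/V)²
  m term: (1×0.0634)² = 0.00402
  V term: (-1×0.0823)² = 0.00677
Total = 0.0108. Share from V = 0.00677/0.0108 = 0.627.

62.7%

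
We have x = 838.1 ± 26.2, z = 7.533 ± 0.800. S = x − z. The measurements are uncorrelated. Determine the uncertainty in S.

26.2

S is a linear combination, so absolute uncertainties add in quadrature:
  (δx)² = 686;  (δz)² = 0.640
δS = √(687) = 26.2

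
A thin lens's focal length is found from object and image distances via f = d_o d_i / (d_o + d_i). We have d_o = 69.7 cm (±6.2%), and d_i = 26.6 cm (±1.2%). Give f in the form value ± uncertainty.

∂f/∂d_o = (d_i/(d_o+d_i))² = 0.0763;  ∂f/∂d_i = (d_o/(d_o+d_i))² = 0.524
δf = √((∂f/∂d_o · δd_o)² + (∂f/∂d_i · δd_i)²) = √(0.109 + 0.0280) = 0.370 cm
f = 19.3 cm.

19.3 ± 0.370 cm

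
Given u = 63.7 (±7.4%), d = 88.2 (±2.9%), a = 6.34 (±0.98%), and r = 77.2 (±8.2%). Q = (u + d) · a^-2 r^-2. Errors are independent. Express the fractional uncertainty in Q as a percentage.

Let w = u + d = 152. δw = √(δu² + δd²) = √(22.2 + 6.54) = 5.36, so δw/w = 0.0353.
Q is then a monomial in w, a, r:
δQ/Q = √((δw/w)² + (-2·δa/a)² + (-2·δr/r)²) = √(0.00125 + 0.000384 + 0.0269) = 0.169

16.9%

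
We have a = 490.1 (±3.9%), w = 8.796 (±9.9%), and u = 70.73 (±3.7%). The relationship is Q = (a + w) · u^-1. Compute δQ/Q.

0.0533

Let h = a + w = 498.9. δh = √(δa² + δw²) = √(365 + 0.758) = 19.1, so δh/h = 0.0384.
Q is then a monomial in h, u:
δQ/Q = √((δh/h)² + (-1·δu/u)²) = √(0.00147 + 0.00137) = 0.0533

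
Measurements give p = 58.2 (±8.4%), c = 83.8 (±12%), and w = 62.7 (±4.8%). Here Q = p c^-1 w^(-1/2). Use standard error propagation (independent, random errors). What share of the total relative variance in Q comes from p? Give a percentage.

(δQ/Q)² = (1·δp/p)² + (-1·δc/c)² + (−½·δw/w)²
  p term: (1×0.0840)² = 0.00706
  c term: (-1×0.120)² = 0.0144
  w term: (-0.5×0.0480)² = 0.000576
Total = 0.0220. Share from p = 0.00706/0.0220 = 0.320.

32.0%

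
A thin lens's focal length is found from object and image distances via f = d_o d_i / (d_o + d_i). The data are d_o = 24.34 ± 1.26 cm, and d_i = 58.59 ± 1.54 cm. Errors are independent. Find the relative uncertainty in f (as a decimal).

0.0374

∂f/∂d_o = (d_i/(d_o+d_i))² = 0.499;  ∂f/∂d_i = (d_o/(d_o+d_i))² = 0.0861
δf = √((∂f/∂d_o · δd_o)² + (∂f/∂d_i · δd_i)²) = √(0.396 + 0.0176) = 0.643 cm
f = 17.20 cm, so δf/f = 0.643/17.20 = 0.0374.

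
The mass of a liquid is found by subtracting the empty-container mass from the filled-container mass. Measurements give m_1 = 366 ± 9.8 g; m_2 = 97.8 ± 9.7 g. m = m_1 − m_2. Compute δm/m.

0.0514

For a sum/difference, combine absolute errors in quadrature:
  (δm_1)² = 96.0;  (δm_2)² = 94.1
δm = √(190) = 13.8 g
m = 268 g, so δm/m = 13.8/268 = 0.0514.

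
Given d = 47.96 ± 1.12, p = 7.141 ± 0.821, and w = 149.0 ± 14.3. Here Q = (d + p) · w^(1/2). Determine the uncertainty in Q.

Let u = d + p = 55.10. δu = √(δd² + δp²) = √(1.25 + 0.674) = 1.39, so δu/u = 0.0252.
Q is then a monomial in u, w:
δQ/Q = √((δu/u)² + (½·δw/w)²) = √(0.000635 + 0.00230) = 0.0542
Q = 672.6, so δQ = 0.0542 × 672.6 = 36.5.

36.5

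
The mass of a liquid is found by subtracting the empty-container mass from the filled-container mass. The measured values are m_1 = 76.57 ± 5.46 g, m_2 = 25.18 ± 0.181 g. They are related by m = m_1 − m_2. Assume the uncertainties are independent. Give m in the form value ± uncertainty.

51.39 ± 5.46 g

Sums and differences: (δm)² = Σ (cᵢ δxᵢ)².
  (δm_1)² = 29.8;  (δm_2)² = 0.0328
δm = √(29.8) = 5.46 g
m = 51.39 g.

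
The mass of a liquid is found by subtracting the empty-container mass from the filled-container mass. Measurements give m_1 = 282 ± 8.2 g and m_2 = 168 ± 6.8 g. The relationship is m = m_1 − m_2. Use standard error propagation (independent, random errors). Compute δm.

Absolute uncertainties add in quadrature for a linear combination:
  (δm_1)² = 67.2;  (δm_2)² = 46.2
δm = √(113) = 10.7 g

10.7 g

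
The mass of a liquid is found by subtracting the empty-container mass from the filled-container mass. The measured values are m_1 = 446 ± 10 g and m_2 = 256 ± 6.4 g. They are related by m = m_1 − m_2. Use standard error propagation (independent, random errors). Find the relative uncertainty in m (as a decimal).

0.0625

Each term contributes (cᵢ δxᵢ)² to (δm)²:
  (δm_1)² = 100;  (δm_2)² = 41.0
δm = √(141) = 11.9 g
m = 190 g, so δm/m = 11.9/190 = 0.0625.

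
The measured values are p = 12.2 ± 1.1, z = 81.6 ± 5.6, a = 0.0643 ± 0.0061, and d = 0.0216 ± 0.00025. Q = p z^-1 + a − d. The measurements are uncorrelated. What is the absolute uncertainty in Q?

Let w = p·z^-1 = 0.150. δw/w = √((1·δp/p)² + (-1·δz/z)²) = √(0.00813 + 0.00471) = 0.113, so δw = 0.0169.
Q = w + a − d: δQ = √(δw² + δa² + δd²) = √(0.000287 + 3.72e-05 + 6.25e-08) = 0.0180

0.0180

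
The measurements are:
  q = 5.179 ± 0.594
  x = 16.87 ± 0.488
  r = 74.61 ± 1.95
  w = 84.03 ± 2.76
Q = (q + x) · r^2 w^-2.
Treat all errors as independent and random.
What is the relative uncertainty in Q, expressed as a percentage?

Let u = q + x = 22.05. δu = √(δq² + δx²) = √(0.353 + 0.238) = 0.769, so δu/u = 0.0349.
Q is then a monomial in u, r, w:
δQ/Q = √((δu/u)² + (2·δr/r)² + (-2·δw/w)²) = √(0.00122 + 0.00273 + 0.00432) = 0.0909

9.09%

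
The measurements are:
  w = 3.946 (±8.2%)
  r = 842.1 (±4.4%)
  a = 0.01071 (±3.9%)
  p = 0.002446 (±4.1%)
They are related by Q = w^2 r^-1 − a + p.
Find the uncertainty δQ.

Let h = w^2·r^-1 = 0.01849. δh/h = √((2·δw/w)² + (-1·δr/r)²) = √(0.0269 + 0.00194) = 0.170, so δh = 0.00314.
Q = h − a + p: δQ = √(δh² + δa² + δp²) = √(9.86e-06 + 1.74e-07 + 1.01e-08) = 0.00317

0.00317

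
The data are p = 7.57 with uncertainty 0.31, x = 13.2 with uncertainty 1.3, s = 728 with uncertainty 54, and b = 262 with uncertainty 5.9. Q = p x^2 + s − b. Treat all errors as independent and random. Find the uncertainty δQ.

Let w = p·x^2 = 1320. δw/w = √((1·δp/p)² + (2·δx/x)²) = √(0.00168 + 0.0388) = 0.201, so δw = 265.
Q = w + s − b: δQ = √(δw² + δs² + δb²) = √(70400 + 2920 + 34.8) = 271

271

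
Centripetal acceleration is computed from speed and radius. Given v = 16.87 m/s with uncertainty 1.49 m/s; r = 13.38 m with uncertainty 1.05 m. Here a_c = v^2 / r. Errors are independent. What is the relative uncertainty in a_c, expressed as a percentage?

19.3%

Products/powers → add relative errors in quadrature, weighted by exponent:
  (2·δv/v)² = (2×0.0883)² = 0.0312;  (-1·δr/r)² = (-1×0.0785)² = 0.00616
δa_c/a_c = √(0.0374) = 0.193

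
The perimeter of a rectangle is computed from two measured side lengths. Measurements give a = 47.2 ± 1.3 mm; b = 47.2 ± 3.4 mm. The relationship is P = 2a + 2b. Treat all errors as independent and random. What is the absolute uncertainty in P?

Each term contributes (cᵢ δxᵢ)² to (δP)²:
  (2·δa)² = 6.76;  (2·δb)² = 46.2
δP = √(53.0) = 7.28 mm

7.28 mm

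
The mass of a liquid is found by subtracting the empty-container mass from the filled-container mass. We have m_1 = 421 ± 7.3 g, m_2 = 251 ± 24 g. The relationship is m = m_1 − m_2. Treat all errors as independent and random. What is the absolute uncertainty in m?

25.1 g

Sums and differences: (δm)² = Σ (cᵢ δxᵢ)².
  (δm_1)² = 53.3;  (δm_2)² = 576
δm = √(629) = 25.1 g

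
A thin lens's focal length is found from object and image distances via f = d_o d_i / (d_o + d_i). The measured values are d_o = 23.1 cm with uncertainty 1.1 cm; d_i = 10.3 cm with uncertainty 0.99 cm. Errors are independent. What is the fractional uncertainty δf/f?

∂f/∂d_o = (d_i/(d_o+d_i))² = 0.0951;  ∂f/∂d_i = (d_o/(d_o+d_i))² = 0.478
δf = √((∂f/∂d_o · δd_o)² + (∂f/∂d_i · δd_i)²) = √(0.0109 + 0.224) = 0.485 cm
f = 7.12 cm, so δf/f = 0.485/7.12 = 0.0681.

0.0681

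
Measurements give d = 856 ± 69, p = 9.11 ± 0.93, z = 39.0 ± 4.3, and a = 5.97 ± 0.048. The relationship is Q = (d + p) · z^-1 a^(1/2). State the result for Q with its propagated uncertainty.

Let u = d + p = 865. δu = √(δd² + δp²) = √(4760 + 0.865) = 69.0, so δu/u = 0.0798.
Q is then a monomial in u, z, a:
δQ/Q = √((δu/u)² + (-1·δz/z)² + (½·δa/a)²) = √(0.00636 + 0.0122 + 1.62e-05) = 0.136
Q = 54.2, so δQ = 0.136 × 54.2 = 7.38.

54.2 ± 7.38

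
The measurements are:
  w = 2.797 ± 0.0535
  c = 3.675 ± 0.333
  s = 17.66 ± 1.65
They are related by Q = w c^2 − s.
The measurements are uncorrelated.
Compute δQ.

7.08

Let p = w·c^2 = 37.78. δp/p = √((1·δw/w)² + (2·δc/c)²) = √(0.000366 + 0.0328) = 0.182, so δp = 6.88.
Q = p − s: δQ = √(δp² + δs²) = √(47.4 + 2.72) = 7.08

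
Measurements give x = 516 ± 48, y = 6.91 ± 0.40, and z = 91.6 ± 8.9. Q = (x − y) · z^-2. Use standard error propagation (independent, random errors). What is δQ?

0.0131

Let u = x − y = 509. δu = √(δx² + δy²) = √(2300 + 0.160) = 48.0, so δu/u = 0.0943.
Q is then a monomial in u, z:
δQ/Q = √((δu/u)² + (-2·δz/z)²) = √(0.00889 + 0.0378) = 0.216
Q = 0.0607, so δQ = 0.216 × 0.0607 = 0.0131.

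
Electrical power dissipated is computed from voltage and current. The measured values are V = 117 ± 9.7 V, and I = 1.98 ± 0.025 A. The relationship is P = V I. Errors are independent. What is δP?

19.4 W

Each factor contributes (exponent × relative error)² to (δP/P)²:
  (1·δV/V)² = (1×0.0829)² = 0.00687;  (1·δI/I)² = (1×0.0126)² = 0.000159
δP/P = √(0.00703) = 0.0839
P = 232 W, so δP = 0.0839 × 232 = 19.4 W.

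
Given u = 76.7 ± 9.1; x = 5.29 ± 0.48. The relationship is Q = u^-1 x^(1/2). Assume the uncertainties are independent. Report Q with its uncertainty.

For a monomial Q ∝ u^-1, x^(1/2), fractional errors add in quadrature:
  (-1·δu/u)² = (-1×0.119)² = 0.0141;  (½·δx/x)² = (0.5×0.0907)² = 0.00206
δQ/Q = √(0.0161) = 0.127
Q = 0.0300, so δQ = 0.127 × 0.0300 = 0.00381.

0.0300 ± 0.00381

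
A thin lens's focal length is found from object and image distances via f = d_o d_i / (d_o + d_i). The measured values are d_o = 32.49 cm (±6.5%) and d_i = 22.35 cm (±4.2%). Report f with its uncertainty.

∂f/∂d_o = (d_i/(d_o+d_i))² = 0.166;  ∂f/∂d_i = (d_o/(d_o+d_i))² = 0.351
δf = √((∂f/∂d_o · δd_o)² + (∂f/∂d_i · δd_i)²) = √(0.123 + 0.109) = 0.481 cm
f = 13.24 cm.

13.24 ± 0.481 cm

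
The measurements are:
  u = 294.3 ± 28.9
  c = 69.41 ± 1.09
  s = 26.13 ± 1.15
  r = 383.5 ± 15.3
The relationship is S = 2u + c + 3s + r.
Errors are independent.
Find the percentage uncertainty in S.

S is a linear combination, so absolute uncertainties add in quadrature:
  (2·δu)² = 3340;  (δc)² = 1.19;  (3·δs)² = 11.9;  (δr)² = 234
δS = √(3590) = 59.9
S = 1120, so δS/S = 59.9/1120 = 0.0535.

5.35%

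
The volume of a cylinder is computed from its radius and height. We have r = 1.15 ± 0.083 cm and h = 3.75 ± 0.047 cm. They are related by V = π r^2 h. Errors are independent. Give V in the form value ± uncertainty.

15.6 ± 2.26 cm^3

For a monomial V ∝ r^2, h, fractional errors add in quadrature:
  (2·δr/r)² = (2×0.0722)² = 0.0208;  (1·δh/h)² = (1×0.0125)² = 0.000157
δV/V = √(0.0210) = 0.145
V = 15.6 cm^3, so δV = 0.145 × 15.6 = 2.26 cm^3.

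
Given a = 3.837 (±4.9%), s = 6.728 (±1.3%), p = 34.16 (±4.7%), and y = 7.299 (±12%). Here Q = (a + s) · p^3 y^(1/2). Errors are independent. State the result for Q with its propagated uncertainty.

(1.138 ± 0.176) × 10^6

Let u = a + s = 10.56. δu = √(δa² + δs²) = √(0.0353 + 0.00765) = 0.207, so δu/u = 0.0196.
Q is then a monomial in u, p, y:
δQ/Q = √((δu/u)² + (3·δp/p)² + (½·δy/y)²) = √(0.000385 + 0.0199 + 0.00360) = 0.154
Q = 1.138e+06, so δQ = 0.154 × 1.138e+06 = 1.76e+05.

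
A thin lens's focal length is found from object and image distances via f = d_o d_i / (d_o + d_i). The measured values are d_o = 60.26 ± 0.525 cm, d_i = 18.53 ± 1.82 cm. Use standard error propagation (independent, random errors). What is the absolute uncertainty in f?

∂f/∂d_o = (d_i/(d_o+d_i))² = 0.0553;  ∂f/∂d_i = (d_o/(d_o+d_i))² = 0.585
δf = √((∂f/∂d_o · δd_o)² + (∂f/∂d_i · δd_i)²) = √(0.000843 + 1.13) = 1.06 cm

1.06 cm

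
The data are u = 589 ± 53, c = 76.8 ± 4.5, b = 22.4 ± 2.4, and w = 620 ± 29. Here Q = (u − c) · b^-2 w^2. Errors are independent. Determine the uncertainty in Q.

Let h = u − c = 512. δh = √(δu² + δc²) = √(2810 + 20.2) = 53.2, so δh/h = 0.104.
Q is then a monomial in h, b, w:
δQ/Q = √((δh/h)² + (-2·δb/b)² + (2·δw/w)²) = √(0.0108 + 0.0459 + 0.00875) = 0.256
Q = 3.92e+05, so δQ = 0.256 × 3.92e+05 = 1e+05.

1e+05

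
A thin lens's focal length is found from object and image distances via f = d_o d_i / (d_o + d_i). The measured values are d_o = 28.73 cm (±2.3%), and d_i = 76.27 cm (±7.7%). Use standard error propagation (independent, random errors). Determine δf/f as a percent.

2.69%

∂f/∂d_o = (d_i/(d_o+d_i))² = 0.528;  ∂f/∂d_i = (d_o/(d_o+d_i))² = 0.0749
δf = √((∂f/∂d_o · δd_o)² + (∂f/∂d_i · δd_i)²) = √(0.122 + 0.193) = 0.561 cm
f = 20.87 cm, so δf/f = 0.561/20.87 = 0.0269.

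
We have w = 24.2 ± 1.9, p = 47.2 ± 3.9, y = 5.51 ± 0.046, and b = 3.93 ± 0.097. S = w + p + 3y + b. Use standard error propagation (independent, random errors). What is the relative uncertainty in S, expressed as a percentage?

Sums and differences: (δS)² = Σ (cᵢ δxᵢ)².
  (δw)² = 3.61;  (δp)² = 15.2;  (3·δy)² = 0.0190;  (δb)² = 0.00941
δS = √(18.8) = 4.34
S = 91.9, so δS/S = 4.34/91.9 = 0.0473.

4.73%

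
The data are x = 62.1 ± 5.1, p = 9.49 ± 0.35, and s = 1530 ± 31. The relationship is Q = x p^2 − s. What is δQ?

618

Let w = x·p^2 = 5590. δw/w = √((1·δx/x)² + (2·δp/p)²) = √(0.00674 + 0.00544) = 0.110, so δw = 617.
Q = w − s: δQ = √(δw² + δs²) = √(3.81e+05 + 961) = 618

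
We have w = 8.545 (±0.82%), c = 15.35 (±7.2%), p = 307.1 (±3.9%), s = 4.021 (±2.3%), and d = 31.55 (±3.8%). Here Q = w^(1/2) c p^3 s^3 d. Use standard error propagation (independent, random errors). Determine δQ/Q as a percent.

15.8%

For a monomial Q ∝ w^(1/2), c, p^3, s^3, d, fractional errors add in quadrature:
  (½·δw/w)² = (0.5×0.00820)² = 1.68e-05;  (1·δc/c)² = (1×0.0720)² = 0.00518;  (3·δp/p)² = (3×0.0390)² = 0.0137;  (3·δs/s)² = (3×0.0230)² = 0.00476;  (1·δd/d)² = (1×0.0380)² = 0.00144
δQ/Q = √(0.0251) = 0.158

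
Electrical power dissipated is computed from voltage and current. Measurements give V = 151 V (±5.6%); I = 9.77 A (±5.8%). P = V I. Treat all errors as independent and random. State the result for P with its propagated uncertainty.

1480 ± 119 W

Since P is a product/quotient, work with relative uncertainties:
  (1·δV/V)² = (1×0.0560)² = 0.00314;  (1·δI/I)² = (1×0.0580)² = 0.00336
δP/P = √(0.00650) = 0.0806
P = 1480 W, so δP = 0.0806 × 1480 = 119 W.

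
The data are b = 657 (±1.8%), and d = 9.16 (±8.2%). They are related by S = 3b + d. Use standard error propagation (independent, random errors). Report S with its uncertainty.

1980 ± 35.5

Absolute uncertainties add in quadrature for a linear combination:
  (3·δb)² = 1260;  (δd)² = 0.564
δS = √(1260) = 35.5
S = 1980.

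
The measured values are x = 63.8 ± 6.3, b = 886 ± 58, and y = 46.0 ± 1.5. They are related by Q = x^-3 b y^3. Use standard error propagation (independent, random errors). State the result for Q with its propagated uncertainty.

332 ± 106

Relative error in a monomial: (δQ/Q)² = Σ (nᵢ · δxᵢ/xᵢ)².
  (-3·δx/x)² = (-3×0.0987)² = 0.0878;  (1·δb/b)² = (1×0.0655)² = 0.00429;  (3·δy/y)² = (3×0.0326)² = 0.00957
δQ/Q = √(0.102) = 0.319
Q = 332, so δQ = 0.319 × 332 = 106.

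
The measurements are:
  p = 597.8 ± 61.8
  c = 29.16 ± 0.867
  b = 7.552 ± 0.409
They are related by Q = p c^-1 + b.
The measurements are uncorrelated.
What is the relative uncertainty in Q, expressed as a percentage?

Let w = p·c^-1 = 20.50. δw/w = √((1·δp/p)² + (-1·δc/c)²) = √(0.0107 + 0.000884) = 0.108, so δw = 2.21.
Q = w + b: δQ = √(δw² + δb²) = √(4.86 + 0.167) = 2.24
Q = 28.05, so δQ/Q = 2.24/28.05 = 0.0800.

8.00%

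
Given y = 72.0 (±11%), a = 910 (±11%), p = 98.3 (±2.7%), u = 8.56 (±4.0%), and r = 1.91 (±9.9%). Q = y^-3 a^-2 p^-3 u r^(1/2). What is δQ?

1.65e-17

Products/powers → add relative errors in quadrature, weighted by exponent:
  (-3·δy/y)² = (-3×0.110)² = 0.109;  (-2·δa/a)² = (-2×0.110)² = 0.0484;  (-3·δp/p)² = (-3×0.0270)² = 0.00656;  (1·δu/u)² = (1×0.0400)² = 0.00160;  (½·δr/r)² = (0.5×0.0990)² = 0.00245
δQ/Q = √(0.168) = 0.410
Q = 4.03e-17, so δQ = 0.410 × 4.03e-17 = 1.65e-17.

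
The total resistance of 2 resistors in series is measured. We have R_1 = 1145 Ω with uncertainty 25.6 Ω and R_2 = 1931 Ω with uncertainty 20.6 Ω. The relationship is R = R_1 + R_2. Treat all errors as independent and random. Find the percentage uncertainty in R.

1.07%

Each term contributes (cᵢ δxᵢ)² to (δR)²:
  (δR_1)² = 655;  (δR_2)² = 424
δR = √(1080) = 32.9 Ω
R = 3076 Ω, so δR/R = 32.9/3076 = 0.0107.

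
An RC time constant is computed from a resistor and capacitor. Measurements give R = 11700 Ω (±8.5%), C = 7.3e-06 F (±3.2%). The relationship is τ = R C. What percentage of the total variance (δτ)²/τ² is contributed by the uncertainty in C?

12.4%

(δτ/τ)² = (1·δR/R)² + (1·δC/C)²
  R term: (1×0.0850)² = 0.00723
  C term: (1×0.0320)² = 0.00102
Total = 0.00825. Share from C = 0.00102/0.00825 = 0.124.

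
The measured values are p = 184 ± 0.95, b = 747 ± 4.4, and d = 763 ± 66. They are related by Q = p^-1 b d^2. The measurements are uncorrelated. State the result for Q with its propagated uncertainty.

Since Q is a product/quotient, work with relative uncertainties:
  (-1·δp/p)² = (-1×0.00516)² = 2.67e-05;  (1·δb/b)² = (1×0.00589)² = 3.47e-05;  (2·δd/d)² = (2×0.0865)² = 0.0299
δQ/Q = √(0.0300) = 0.173
Q = 2.36e+06, so δQ = 0.173 × 2.36e+06 = 4.09e+05.

(2.36 ± 0.409) × 10^6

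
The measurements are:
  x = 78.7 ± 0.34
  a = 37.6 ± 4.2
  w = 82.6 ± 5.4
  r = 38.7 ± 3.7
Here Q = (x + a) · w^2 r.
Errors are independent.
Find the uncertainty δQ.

Let u = x + a = 116. δu = √(δx² + δa²) = √(0.116 + 17.6) = 4.21, so δu/u = 0.0362.
Q is then a monomial in u, w, r:
δQ/Q = √((δu/u)² + (2·δw/w)² + (1·δr/r)²) = √(0.00131 + 0.0171 + 0.00914) = 0.166
Q = 3.07e+07, so δQ = 0.166 × 3.07e+07 = 5.1e+06.

5.1e+06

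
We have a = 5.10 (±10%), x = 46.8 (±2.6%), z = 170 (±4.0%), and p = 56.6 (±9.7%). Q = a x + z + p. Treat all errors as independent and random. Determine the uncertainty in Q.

26.2

Let w = a·x = 239. δw/w = √((1·δa/a)² + (1·δx/x)²) = √(0.0100 + 0.000676) = 0.103, so δw = 24.7.
Q = w + z + p: δQ = √(δw² + δz² + δp²) = √(608 + 46.2 + 30.1) = 26.2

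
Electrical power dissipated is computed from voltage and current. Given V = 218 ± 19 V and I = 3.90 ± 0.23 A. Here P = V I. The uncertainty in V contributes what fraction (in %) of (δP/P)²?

(δP/P)² = (1·δV/V)² + (1·δI/I)²
  V term: (1×0.0872)² = 0.00760
  I term: (1×0.0590)² = 0.00348
Total = 0.0111. Share from V = 0.00760/0.0111 = 0.686.

68.6%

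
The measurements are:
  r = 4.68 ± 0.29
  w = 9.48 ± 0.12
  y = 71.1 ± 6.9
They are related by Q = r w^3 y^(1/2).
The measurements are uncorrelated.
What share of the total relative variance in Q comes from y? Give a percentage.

(δQ/Q)² = (1·δr/r)² + (3·δw/w)² + (½·δy/y)²
  r term: (1×0.0620)² = 0.00384
  w term: (3×0.0127)² = 0.00144
  y term: (0.5×0.0970)² = 0.00235
Total = 0.00764. Share from y = 0.00235/0.00764 = 0.308.

30.8%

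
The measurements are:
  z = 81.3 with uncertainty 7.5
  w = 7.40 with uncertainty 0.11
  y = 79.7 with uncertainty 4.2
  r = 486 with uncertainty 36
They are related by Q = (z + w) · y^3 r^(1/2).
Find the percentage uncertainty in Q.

Let u = z + w = 88.7. δu = √(δz² + δw²) = √(56.2 + 0.0121) = 7.50, so δu/u = 0.0846.
Q is then a monomial in u, y, r:
δQ/Q = √((δu/u)² + (3·δy/y)² + (½·δr/r)²) = √(0.00715 + 0.0250 + 0.00137) = 0.183

18.3%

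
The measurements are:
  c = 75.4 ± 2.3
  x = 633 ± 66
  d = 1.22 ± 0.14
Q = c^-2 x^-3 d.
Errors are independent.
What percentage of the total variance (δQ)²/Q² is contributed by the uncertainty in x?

(δQ/Q)² = (-2·δc/c)² + (-3·δx/x)² + (1·δd/d)²
  c term: (-2×0.0305)² = 0.00372
  x term: (-3×0.104)² = 0.0978
  d term: (1×0.115)² = 0.0132
Total = 0.115. Share from x = 0.0978/0.115 = 0.853.

85.3%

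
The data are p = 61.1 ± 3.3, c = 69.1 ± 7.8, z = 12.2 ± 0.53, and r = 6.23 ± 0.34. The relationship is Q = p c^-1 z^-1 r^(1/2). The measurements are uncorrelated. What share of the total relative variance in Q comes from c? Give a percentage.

69.7%

(δQ/Q)² = (1·δp/p)² + (-1·δc/c)² + (-1·δz/z)² + (½·δr/r)²
  p term: (1×0.0540)² = 0.00292
  c term: (-1×0.113)² = 0.0127
  z term: (-1×0.0434)² = 0.00189
  r term: (0.5×0.0546)² = 0.000745
Total = 0.0183. Share from c = 0.0127/0.0183 = 0.697.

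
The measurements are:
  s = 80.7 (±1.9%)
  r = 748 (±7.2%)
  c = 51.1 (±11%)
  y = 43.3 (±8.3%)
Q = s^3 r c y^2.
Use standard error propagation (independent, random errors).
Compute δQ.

8.26e+12

For a monomial Q ∝ s^3, r, c, y^2, fractional errors add in quadrature:
  (3·δs/s)² = (3×0.0190)² = 0.00325;  (1·δr/r)² = (1×0.0720)² = 0.00518;  (1·δc/c)² = (1×0.110)² = 0.0121;  (2·δy/y)² = (2×0.0830)² = 0.0276
δQ/Q = √(0.0481) = 0.219
Q = 3.77e+13, so δQ = 0.219 × 3.77e+13 = 8.26e+12.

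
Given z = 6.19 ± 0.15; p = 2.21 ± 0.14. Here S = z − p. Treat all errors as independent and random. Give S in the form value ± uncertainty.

3.98 ± 0.205

Each term contributes (cᵢ δxᵢ)² to (δS)²:
  (δz)² = 0.0225;  (δp)² = 0.0196
δS = √(0.0421) = 0.205
S = 3.98.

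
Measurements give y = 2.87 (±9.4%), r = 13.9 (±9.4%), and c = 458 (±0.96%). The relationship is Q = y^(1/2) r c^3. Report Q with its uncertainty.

(2.26 ± 0.247) × 10^9

For a monomial Q ∝ y^(1/2), r, c^3, fractional errors add in quadrature:
  (½·δy/y)² = (0.5×0.0940)² = 0.00221;  (1·δr/r)² = (1×0.0940)² = 0.00884;  (3·δc/c)² = (3×0.00960)² = 0.000829
δQ/Q = √(0.0119) = 0.109
Q = 2.26e+09, so δQ = 0.109 × 2.26e+09 = 2.47e+08.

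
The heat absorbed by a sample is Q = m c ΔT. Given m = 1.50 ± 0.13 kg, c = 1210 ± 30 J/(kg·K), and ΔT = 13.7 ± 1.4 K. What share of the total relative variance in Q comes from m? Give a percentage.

(δQ/Q)² = (1·δm/m)² + (1·δc/c)² + (1·δΔT/ΔT)²
  m term: (1×0.0867)² = 0.00751
  c term: (1×0.0248)² = 0.000615
  ΔT term: (1×0.102)² = 0.0104
Total = 0.0186. Share from m = 0.00751/0.0186 = 0.405.

40.5%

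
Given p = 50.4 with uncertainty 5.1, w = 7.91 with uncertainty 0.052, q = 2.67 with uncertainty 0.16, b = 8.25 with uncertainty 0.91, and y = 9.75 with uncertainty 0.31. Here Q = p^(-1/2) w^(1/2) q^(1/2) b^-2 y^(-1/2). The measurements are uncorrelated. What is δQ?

Relative error in a monomial: (δQ/Q)² = Σ (nᵢ · δxᵢ/xᵢ)².
  (−½·δp/p)² = (-0.5×0.101)² = 0.00256;  (½·δw/w)² = (0.5×0.00657)² = 1.08e-05;  (½·δq/q)² = (0.5×0.0599)² = 0.000898;  (-2·δb/b)² = (-2×0.110)² = 0.0487;  (−½·δy/y)² = (-0.5×0.0318)² = 0.000253
δQ/Q = √(0.0524) = 0.229
Q = 0.00305, so δQ = 0.229 × 0.00305 = 0.000697.

0.000697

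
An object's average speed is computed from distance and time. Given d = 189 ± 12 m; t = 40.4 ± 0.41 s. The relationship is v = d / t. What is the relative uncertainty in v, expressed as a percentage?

Products/powers → add relative errors in quadrature, weighted by exponent:
  (1·δd/d)² = (1×0.0635)² = 0.00403;  (-1·δt/t)² = (-1×0.0101)² = 0.000103
δv/v = √(0.00413) = 0.0643

6.43%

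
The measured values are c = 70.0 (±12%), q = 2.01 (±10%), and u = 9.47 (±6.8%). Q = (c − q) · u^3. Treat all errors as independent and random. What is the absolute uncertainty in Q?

Let w = c − q = 68.0. δw = √(δc² + δq²) = √(70.6 + 0.0404) = 8.40, so δw/w = 0.124.
Q is then a monomial in w, u:
δQ/Q = √((δw/w)² + (3·δu/u)²) = √(0.0153 + 0.0416) = 0.239
Q = 57700, so δQ = 0.239 × 57700 = 13800.

13800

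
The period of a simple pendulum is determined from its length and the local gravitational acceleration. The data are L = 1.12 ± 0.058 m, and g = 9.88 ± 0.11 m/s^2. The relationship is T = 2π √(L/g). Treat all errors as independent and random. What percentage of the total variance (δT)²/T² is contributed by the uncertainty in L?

95.6%

(δT/T)² = (½·δL/L)² + (−½·δg/g)²
  L term: (0.5×0.0518)² = 0.000670
  g term: (-0.5×0.0111)² = 3.1e-05
Total = 0.000701. Share from L = 0.000670/0.000701 = 0.956.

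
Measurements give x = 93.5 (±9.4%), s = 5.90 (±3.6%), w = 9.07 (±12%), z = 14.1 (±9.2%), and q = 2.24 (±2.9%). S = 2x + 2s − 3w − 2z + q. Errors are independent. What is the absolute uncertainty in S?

18.1

Absolute uncertainties add in quadrature for a linear combination:
  (2·δx)² = 309;  (2·δs)² = 0.180;  (3·δw)² = 10.7;  (2·δz)² = 6.73;  (δq)² = 0.00422
δS = √(327) = 18.1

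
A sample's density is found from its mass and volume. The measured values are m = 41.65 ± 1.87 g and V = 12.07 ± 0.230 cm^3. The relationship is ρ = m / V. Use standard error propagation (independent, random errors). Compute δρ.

Products/powers → add relative errors in quadrature, weighted by exponent:
  (1·δm/m)² = (1×0.0449)² = 0.00202;  (-1·δV/V)² = (-1×0.0191)² = 0.000363
δρ/ρ = √(0.00238) = 0.0488
ρ = 3.451 g/cm^3, so δρ = 0.0488 × 3.451 = 0.168 g/cm^3.

0.168 g/cm^3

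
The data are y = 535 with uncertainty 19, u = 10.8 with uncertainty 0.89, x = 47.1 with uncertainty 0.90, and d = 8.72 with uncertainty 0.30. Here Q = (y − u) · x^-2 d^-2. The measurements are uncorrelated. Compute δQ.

Let w = y − u = 524. δw = √(δy² + δu²) = √(361 + 0.792) = 19.0, so δw/w = 0.0363.
Q is then a monomial in w, x, d:
δQ/Q = √((δw/w)² + (-2·δx/x)² + (-2·δd/d)²) = √(0.00132 + 0.00146 + 0.00473) = 0.0867
Q = 0.00311, so δQ = 0.0867 × 0.00311 = 0.000269.

0.000269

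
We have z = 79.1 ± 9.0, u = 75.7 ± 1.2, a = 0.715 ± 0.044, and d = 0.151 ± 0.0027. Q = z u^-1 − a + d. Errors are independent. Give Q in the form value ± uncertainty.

0.481 ± 0.128

Let p = z·u^-1 = 1.04. δp/p = √((1·δz/z)² + (-1·δu/u)²) = √(0.0129 + 0.000251) = 0.115, so δp = 0.120.
Q = p − a + d: δQ = √(δp² + δa² + δd²) = √(0.0144 + 0.00194 + 7.29e-06) = 0.128
Q = 0.481.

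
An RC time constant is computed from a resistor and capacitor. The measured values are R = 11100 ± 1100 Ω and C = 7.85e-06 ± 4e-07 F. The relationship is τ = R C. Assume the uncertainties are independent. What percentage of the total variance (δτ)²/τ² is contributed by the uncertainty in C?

(δτ/τ)² = (1·δR/R)² + (1·δC/C)²
  R term: (1×0.0991)² = 0.00982
  C term: (1×0.0510)² = 0.00260
Total = 0.0124. Share from C = 0.00260/0.0124 = 0.209.

20.9%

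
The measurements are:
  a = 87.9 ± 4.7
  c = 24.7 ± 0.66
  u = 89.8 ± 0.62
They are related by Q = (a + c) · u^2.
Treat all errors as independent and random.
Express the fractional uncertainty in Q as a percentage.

4.44%

Let w = a + c = 113. δw = √(δa² + δc²) = √(22.1 + 0.436) = 4.75, so δw/w = 0.0422.
Q is then a monomial in w, u:
δQ/Q = √((δw/w)² + (2·δu/u)²) = √(0.00178 + 0.000191) = 0.0444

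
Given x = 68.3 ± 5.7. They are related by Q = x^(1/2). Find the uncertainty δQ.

0.345

Q ∝ x^(1/2), so δQ/Q = |½| · δx/x = 0.5 × 0.0835 = 0.0417.
Q = 8.26, so δQ = 0.0417 × 8.26 = 0.345.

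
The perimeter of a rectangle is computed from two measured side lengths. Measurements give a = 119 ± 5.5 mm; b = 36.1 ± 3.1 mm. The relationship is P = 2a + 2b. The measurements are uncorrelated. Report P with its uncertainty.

Absolute uncertainties add in quadrature for a linear combination:
  (2·δa)² = 121;  (2·δb)² = 38.4
δP = √(159) = 12.6 mm
P = 310 mm.

310 ± 12.6 mm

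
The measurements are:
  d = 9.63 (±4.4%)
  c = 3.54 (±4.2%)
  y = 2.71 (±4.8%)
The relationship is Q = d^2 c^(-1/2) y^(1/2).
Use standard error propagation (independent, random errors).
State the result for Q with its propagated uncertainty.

81.1 ± 7.59

Q is a product of powers, so relative uncertainties combine in quadrature:
  (2·δd/d)² = (2×0.0440)² = 0.00774;  (−½·δc/c)² = (-0.5×0.0420)² = 0.000441;  (½·δy/y)² = (0.5×0.0480)² = 0.000576
δQ/Q = √(0.00876) = 0.0936
Q = 81.1, so δQ = 0.0936 × 81.1 = 7.59.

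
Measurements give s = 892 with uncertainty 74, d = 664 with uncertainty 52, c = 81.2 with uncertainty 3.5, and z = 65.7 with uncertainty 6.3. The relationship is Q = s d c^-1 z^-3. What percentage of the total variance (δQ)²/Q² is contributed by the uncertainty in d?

(δQ/Q)² = (1·δs/s)² + (1·δd/d)² + (-1·δc/c)² + (-3·δz/z)²
  s term: (1×0.0830)² = 0.00688
  d term: (1×0.0783)² = 0.00613
  c term: (-1×0.0431)² = 0.00186
  z term: (-3×0.0959)² = 0.0828
Total = 0.0976. Share from d = 0.00613/0.0976 = 0.0628.

6.28%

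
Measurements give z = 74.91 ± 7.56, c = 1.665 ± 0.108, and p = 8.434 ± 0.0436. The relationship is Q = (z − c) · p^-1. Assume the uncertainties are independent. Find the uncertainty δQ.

Let u = z − c = 73.24. δu = √(δz² + δc²) = √(57.2 + 0.0117) = 7.56, so δu/u = 0.103.
Q is then a monomial in u, p:
δQ/Q = √((δu/u)² + (-1·δp/p)²) = √(0.0107 + 2.67e-05) = 0.103
Q = 8.684, so δQ = 0.103 × 8.684 = 0.898.

0.898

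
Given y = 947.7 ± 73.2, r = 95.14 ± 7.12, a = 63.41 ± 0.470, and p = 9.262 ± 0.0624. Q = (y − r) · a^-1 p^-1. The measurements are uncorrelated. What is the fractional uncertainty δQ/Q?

Let u = y − r = 852.6. δu = √(δy² + δr²) = √(5360 + 50.7) = 73.5, so δu/u = 0.0863.
Q is then a monomial in u, a, p:
δQ/Q = √((δu/u)² + (-1·δa/a)² + (-1·δp/p)²) = √(0.00744 + 5.49e-05 + 4.54e-05) = 0.0868

0.0868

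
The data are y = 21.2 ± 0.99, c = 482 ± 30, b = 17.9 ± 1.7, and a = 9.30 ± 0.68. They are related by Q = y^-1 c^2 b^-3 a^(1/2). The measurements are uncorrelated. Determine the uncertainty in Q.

Relative error in a monomial: (δQ/Q)² = Σ (nᵢ · δxᵢ/xᵢ)².
  (-1·δy/y)² = (-1×0.0467)² = 0.00218;  (2·δc/c)² = (2×0.0622)² = 0.0155;  (-3·δb/b)² = (-3×0.0950)² = 0.0812;  (½·δa/a)² = (0.5×0.0731)² = 0.00134
δQ/Q = √(0.100) = 0.317
Q = 5.83, so δQ = 0.317 × 5.83 = 1.84.

1.84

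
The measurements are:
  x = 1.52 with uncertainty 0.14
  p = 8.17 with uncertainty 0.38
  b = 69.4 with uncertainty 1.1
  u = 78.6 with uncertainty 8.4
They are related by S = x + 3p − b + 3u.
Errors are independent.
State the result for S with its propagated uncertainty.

192 ± 25.3

For a sum/difference, combine absolute errors in quadrature:
  (δx)² = 0.0196;  (3·δp)² = 1.30;  (δb)² = 1.21;  (3·δu)² = 635
δS = √(638) = 25.3
S = 192.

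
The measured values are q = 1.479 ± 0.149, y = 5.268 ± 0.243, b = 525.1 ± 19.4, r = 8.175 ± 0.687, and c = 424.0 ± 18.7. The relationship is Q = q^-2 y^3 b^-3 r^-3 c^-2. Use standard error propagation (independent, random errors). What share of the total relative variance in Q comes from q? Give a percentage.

28.3%

(δQ/Q)² = (-2·δq/q)² + (3·δy/y)² + (-3·δb/b)² + (-3·δr/r)² + (-2·δc/c)²
  q term: (-2×0.101)² = 0.0406
  y term: (3×0.0461)² = 0.0191
  b term: (-3×0.0369)² = 0.0123
  r term: (-3×0.0840)² = 0.0636
  c term: (-2×0.0441)² = 0.00778
Total = 0.143. Share from q = 0.0406/0.143 = 0.283.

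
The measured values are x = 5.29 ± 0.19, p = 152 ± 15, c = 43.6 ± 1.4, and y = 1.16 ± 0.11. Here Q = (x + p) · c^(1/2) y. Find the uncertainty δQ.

Let u = x + p = 157. δu = √(δx² + δp²) = √(0.0361 + 225) = 15.0, so δu/u = 0.0954.
Q is then a monomial in u, c, y:
δQ/Q = √((δu/u)² + (½·δc/c)² + (1·δy/y)²) = √(0.00910 + 0.000258 + 0.00899) = 0.135
Q = 1200, so δQ = 0.135 × 1200 = 163.

163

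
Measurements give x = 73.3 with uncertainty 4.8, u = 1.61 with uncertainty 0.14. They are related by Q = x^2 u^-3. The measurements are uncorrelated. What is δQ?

376

Q is a product of powers, so relative uncertainties combine in quadrature:
  (2·δx/x)² = (2×0.0655)² = 0.0172;  (-3·δu/u)² = (-3×0.0870)² = 0.0681
δQ/Q = √(0.0852) = 0.292
Q = 1290, so δQ = 0.292 × 1290 = 376.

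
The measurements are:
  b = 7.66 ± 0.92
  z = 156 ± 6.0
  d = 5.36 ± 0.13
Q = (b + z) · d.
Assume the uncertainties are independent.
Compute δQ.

Let u = b + z = 164. δu = √(δb² + δz²) = √(0.846 + 36.0) = 6.07, so δu/u = 0.0371.
Q is then a monomial in u, d:
δQ/Q = √((δu/u)² + (1·δd/d)²) = √(0.00138 + 0.000588) = 0.0443
Q = 877, so δQ = 0.0443 × 877 = 38.9.

38.9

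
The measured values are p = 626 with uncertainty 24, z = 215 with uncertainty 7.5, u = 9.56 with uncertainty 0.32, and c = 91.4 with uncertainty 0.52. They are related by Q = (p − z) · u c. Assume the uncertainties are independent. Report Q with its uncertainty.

Let w = p − z = 411. δw = √(δp² + δz²) = √(576 + 56.2) = 25.1, so δw/w = 0.0612.
Q is then a monomial in w, u, c:
δQ/Q = √((δw/w)² + (1·δu/u)² + (1·δc/c)²) = √(0.00374 + 0.00112 + 3.24e-05) = 0.0700
Q = 3.59e+05, so δQ = 0.0700 × 3.59e+05 = 25100.

(3.59 ± 0.251) × 10^5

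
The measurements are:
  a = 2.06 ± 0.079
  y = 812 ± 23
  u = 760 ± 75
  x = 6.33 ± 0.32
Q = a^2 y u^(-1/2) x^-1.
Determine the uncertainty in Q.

2.13

Relative error in a monomial: (δQ/Q)² = Σ (nᵢ · δxᵢ/xᵢ)².
  (2·δa/a)² = (2×0.0383)² = 0.00588;  (1·δy/y)² = (1×0.0283)² = 0.000802;  (−½·δu/u)² = (-0.5×0.0987)² = 0.00243;  (-1·δx/x)² = (-1×0.0506)² = 0.00256
δQ/Q = √(0.0117) = 0.108
Q = 19.7, so δQ = 0.108 × 19.7 = 2.13.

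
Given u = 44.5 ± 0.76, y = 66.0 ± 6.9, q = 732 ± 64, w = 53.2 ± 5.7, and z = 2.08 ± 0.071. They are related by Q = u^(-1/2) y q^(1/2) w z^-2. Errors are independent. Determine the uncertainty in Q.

Since Q is a product/quotient, work with relative uncertainties:
  (−½·δu/u)² = (-0.5×0.0171)² = 7.29e-05;  (1·δy/y)² = (1×0.105)² = 0.0109;  (½·δq/q)² = (0.5×0.0874)² = 0.00191;  (1·δw/w)² = (1×0.107)² = 0.0115;  (-2·δz/z)² = (-2×0.0341)² = 0.00466
δQ/Q = √(0.0291) = 0.170
Q = 3290, so δQ = 0.170 × 3290 = 561.

561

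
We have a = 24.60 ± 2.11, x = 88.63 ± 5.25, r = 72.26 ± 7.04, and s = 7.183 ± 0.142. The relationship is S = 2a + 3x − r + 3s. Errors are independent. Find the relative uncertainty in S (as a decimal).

Each term contributes (cᵢ δxᵢ)² to (δS)²:
  (2·δa)² = 17.8;  (3·δx)² = 248;  (δr)² = 49.6;  (3·δs)² = 0.181
δS = √(316) = 17.8
S = 264.4, so δS/S = 17.8/264.4 = 0.0672.

0.0672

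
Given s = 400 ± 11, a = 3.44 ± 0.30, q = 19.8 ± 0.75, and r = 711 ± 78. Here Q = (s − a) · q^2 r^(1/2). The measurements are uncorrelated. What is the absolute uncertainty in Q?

4.04e+05

Let u = s − a = 397. δu = √(δs² + δa²) = √(121 + 0.0900) = 11.0, so δu/u = 0.0277.
Q is then a monomial in u, q, r:
δQ/Q = √((δu/u)² + (2·δq/q)² + (½·δr/r)²) = √(0.000770 + 0.00574 + 0.00301) = 0.0976
Q = 4.15e+06, so δQ = 0.0976 × 4.15e+06 = 4.04e+05.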